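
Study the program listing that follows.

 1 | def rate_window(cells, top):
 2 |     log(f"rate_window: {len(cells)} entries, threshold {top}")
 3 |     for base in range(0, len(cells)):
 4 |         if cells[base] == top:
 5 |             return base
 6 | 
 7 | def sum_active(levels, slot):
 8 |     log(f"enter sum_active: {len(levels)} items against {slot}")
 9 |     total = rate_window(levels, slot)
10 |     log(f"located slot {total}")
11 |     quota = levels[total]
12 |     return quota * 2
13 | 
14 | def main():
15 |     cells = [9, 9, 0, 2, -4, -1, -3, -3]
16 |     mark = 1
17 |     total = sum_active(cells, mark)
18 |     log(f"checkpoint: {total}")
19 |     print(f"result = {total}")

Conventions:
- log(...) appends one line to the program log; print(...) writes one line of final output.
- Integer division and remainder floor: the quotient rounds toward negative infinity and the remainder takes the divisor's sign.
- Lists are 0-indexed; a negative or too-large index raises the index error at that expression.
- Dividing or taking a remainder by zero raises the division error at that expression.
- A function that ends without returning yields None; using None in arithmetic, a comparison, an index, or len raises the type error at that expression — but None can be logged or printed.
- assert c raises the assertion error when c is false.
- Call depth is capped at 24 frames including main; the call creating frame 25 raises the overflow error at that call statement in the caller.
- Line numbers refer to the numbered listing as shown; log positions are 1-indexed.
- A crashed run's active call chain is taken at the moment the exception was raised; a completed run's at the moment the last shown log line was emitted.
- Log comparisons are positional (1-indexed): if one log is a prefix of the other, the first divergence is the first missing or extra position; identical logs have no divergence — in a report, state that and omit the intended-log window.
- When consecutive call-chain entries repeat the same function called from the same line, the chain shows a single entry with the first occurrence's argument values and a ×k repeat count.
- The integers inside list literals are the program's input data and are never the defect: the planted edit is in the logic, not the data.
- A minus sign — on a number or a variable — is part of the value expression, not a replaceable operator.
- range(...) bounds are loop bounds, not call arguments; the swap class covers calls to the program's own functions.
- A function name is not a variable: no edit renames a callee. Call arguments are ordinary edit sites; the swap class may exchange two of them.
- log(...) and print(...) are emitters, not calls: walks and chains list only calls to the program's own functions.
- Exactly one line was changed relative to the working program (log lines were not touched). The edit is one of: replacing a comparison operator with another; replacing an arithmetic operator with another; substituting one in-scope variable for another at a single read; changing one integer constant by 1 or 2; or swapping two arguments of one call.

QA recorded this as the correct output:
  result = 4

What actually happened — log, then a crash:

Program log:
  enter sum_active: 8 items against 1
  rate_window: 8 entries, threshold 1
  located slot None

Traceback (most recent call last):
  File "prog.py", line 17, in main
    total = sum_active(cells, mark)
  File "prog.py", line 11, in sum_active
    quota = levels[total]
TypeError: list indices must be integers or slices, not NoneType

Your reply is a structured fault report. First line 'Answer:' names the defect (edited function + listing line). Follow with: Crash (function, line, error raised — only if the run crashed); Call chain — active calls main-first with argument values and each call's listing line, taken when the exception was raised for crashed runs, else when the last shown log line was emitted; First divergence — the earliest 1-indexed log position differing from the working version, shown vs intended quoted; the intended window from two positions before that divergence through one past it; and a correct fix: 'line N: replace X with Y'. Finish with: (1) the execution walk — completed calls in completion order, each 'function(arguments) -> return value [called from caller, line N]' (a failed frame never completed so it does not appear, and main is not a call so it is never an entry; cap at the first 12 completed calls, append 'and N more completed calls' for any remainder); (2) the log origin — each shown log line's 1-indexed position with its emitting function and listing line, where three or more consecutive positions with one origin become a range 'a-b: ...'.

Answer: the defect is in main at line 16.
The tell: Everything matches until log position 1, which reads 'enter sum_active: 8 items against 1' in place of 'enter sum_active: 8 items against 2'.
Crash: sum_active, line 11, TypeError.
Call chain: main -> sum_active([9, 9, 0, 2, -4, -1, -3, -3], 1) (called at line 17).
First divergence: position 1 — the shown line 'enter sum_active: 8 items against 1' should read 'enter sum_active: 8 items against 2'.
Intended log window:
  1: enter sum_active: 8 items against 2
  2: rate_window: 8 entries, threshold 2
Execution walk:
  rate_window([9, 9, 0, 2, -4, -1, -3, -3], 1) -> None  [called from sum_active, line 9]
Log line origins:
  1: logged in sum_active at line 8
  2: logged in rate_window at line 2
  3: logged in sum_active at line 10
A correct fix: line 16: replace `1` with `2`.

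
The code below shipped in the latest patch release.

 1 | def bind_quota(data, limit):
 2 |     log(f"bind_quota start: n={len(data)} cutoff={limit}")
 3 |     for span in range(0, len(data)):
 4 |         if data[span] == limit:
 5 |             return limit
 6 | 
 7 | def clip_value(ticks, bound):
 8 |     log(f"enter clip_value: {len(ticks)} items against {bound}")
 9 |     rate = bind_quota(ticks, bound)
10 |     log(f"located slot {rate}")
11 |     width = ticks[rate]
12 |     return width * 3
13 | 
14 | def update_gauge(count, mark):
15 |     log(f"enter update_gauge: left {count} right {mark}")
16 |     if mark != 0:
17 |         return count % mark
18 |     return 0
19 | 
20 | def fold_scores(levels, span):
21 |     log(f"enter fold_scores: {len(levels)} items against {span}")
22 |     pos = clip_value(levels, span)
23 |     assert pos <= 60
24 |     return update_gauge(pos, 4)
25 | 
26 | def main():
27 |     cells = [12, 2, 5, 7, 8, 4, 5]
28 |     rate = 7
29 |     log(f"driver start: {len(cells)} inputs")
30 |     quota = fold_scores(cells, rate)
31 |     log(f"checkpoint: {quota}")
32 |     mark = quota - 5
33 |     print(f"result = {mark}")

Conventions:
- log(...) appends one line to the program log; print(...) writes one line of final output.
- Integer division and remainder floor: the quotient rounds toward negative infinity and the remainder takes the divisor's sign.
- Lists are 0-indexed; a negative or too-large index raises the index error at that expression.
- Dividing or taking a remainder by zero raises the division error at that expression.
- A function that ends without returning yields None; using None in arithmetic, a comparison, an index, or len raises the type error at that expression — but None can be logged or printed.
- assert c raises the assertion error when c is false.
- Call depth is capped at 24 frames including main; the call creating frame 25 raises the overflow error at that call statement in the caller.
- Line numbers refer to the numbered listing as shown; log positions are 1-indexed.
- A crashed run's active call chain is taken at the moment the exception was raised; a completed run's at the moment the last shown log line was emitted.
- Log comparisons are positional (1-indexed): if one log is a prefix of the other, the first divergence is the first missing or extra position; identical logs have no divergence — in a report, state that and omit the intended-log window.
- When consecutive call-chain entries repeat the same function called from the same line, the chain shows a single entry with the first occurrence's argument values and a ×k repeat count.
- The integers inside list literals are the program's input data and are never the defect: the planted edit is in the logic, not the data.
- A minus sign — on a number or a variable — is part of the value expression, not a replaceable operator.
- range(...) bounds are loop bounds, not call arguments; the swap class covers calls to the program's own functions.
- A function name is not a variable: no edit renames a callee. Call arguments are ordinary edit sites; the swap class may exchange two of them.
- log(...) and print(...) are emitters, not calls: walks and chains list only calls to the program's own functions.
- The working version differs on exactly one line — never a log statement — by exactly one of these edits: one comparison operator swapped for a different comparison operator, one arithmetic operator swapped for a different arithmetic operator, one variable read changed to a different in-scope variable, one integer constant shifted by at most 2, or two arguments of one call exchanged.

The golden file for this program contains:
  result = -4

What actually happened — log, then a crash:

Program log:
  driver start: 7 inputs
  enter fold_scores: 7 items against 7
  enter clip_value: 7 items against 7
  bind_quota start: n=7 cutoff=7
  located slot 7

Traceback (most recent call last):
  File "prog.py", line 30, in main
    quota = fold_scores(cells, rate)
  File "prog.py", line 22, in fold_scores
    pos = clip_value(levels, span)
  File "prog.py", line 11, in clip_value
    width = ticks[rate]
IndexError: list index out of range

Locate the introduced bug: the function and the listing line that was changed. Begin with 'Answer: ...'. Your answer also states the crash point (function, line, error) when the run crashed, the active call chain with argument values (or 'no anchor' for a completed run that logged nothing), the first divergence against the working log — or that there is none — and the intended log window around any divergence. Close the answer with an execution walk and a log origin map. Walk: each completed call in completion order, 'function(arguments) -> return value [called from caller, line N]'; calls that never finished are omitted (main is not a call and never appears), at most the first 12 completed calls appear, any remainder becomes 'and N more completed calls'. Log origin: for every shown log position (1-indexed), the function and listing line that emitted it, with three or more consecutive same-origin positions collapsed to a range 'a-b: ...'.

Answer: the defect is in bind_quota at line 5.
The tell: Log line 5 is where behavior first shows: 'located slot 7' appears instead of 'located slot 3'.
Crash: clip_value, line 11, IndexError.
Call chain: main -> fold_scores([12, 2, 5, 7, 8, 4, 5], 7) (called at line 30) -> clip_value([12, 2, 5, 7, 8, 4, 5], 7) (called at line 22).
First divergence: position 5; shown 'located slot 7' vs intended 'located slot 3'.
Intended log window:
  3: enter clip_value: 7 items against 7
  4: bind_quota start: n=7 cutoff=7
  5: located slot 3
  6: enter update_gauge: left 21 right 4
Execution walk:
  bind_quota([12, 2, 5, 7, 8, 4, 5], 7) -> 7  [called from clip_value, line 9]
Log origins:
  1: from main, line 29
  2: from fold_scores, line 21
  3: from clip_value, line 8
  4: from bind_quota, line 2
  5: from clip_value, line 10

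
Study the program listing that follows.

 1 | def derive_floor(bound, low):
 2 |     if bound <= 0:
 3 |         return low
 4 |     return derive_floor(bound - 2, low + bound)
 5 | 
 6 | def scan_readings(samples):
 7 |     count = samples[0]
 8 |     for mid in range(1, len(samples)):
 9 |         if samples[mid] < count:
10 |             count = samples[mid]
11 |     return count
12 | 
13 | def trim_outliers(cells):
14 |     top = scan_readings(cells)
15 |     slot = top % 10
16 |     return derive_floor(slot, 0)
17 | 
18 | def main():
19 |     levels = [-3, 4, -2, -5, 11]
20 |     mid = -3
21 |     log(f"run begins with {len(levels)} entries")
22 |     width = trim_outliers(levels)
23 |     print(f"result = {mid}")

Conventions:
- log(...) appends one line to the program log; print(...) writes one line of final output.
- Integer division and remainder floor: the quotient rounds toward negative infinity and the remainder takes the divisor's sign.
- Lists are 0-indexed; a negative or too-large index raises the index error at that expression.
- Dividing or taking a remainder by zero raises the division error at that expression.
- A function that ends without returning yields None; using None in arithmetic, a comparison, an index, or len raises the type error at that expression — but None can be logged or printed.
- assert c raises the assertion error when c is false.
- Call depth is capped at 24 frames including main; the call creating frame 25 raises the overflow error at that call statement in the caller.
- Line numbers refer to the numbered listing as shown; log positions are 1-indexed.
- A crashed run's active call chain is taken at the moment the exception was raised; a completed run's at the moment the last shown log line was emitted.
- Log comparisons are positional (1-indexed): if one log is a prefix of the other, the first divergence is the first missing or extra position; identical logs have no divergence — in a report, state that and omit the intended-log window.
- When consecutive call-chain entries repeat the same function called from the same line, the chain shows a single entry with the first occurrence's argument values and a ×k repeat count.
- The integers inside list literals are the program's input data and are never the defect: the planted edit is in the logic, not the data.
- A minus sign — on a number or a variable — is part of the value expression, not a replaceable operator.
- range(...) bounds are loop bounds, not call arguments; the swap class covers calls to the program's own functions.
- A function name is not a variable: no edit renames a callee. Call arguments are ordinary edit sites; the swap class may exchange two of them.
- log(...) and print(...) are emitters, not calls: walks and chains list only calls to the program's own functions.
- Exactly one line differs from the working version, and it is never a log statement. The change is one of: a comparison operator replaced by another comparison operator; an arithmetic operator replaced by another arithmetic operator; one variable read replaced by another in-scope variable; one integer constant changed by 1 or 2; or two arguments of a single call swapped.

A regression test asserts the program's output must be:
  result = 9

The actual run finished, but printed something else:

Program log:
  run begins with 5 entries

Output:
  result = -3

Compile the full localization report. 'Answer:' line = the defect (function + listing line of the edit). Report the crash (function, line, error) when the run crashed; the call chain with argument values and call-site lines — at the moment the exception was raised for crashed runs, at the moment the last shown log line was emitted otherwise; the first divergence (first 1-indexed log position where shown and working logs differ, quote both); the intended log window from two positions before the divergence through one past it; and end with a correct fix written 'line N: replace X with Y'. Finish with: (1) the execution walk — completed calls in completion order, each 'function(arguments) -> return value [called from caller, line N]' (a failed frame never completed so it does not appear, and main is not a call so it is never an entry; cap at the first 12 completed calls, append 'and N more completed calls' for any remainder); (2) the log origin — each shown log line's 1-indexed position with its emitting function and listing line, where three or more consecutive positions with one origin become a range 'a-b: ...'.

Answer: the defect is in main at line 23.
Key fact: The logs agree in full; only the final output differs.
Call chain: main.
First divergence: there is none — every log position agrees.
Execution walk:
  scan_readings([-3, 4, -2, -5, 11]) -> -5  [called from trim_outliers, line 14]
  derive_floor(-1, 9) -> 9  [called from derive_floor, line 4]
  derive_floor(1, 8) -> 9  [called from derive_floor, line 4]
  derive_floor(3, 5) -> 9  [called from derive_floor, line 4]
  derive_floor(5, 0) -> 9  [called from trim_outliers, line 16]
  trim_outliers([-3, 4, -2, -5, 11]) -> 9  [called from main, line 22]
Log origins:
  1: emitted by main (line 21)
A correct fix: line 23: replace `mid` with `width`.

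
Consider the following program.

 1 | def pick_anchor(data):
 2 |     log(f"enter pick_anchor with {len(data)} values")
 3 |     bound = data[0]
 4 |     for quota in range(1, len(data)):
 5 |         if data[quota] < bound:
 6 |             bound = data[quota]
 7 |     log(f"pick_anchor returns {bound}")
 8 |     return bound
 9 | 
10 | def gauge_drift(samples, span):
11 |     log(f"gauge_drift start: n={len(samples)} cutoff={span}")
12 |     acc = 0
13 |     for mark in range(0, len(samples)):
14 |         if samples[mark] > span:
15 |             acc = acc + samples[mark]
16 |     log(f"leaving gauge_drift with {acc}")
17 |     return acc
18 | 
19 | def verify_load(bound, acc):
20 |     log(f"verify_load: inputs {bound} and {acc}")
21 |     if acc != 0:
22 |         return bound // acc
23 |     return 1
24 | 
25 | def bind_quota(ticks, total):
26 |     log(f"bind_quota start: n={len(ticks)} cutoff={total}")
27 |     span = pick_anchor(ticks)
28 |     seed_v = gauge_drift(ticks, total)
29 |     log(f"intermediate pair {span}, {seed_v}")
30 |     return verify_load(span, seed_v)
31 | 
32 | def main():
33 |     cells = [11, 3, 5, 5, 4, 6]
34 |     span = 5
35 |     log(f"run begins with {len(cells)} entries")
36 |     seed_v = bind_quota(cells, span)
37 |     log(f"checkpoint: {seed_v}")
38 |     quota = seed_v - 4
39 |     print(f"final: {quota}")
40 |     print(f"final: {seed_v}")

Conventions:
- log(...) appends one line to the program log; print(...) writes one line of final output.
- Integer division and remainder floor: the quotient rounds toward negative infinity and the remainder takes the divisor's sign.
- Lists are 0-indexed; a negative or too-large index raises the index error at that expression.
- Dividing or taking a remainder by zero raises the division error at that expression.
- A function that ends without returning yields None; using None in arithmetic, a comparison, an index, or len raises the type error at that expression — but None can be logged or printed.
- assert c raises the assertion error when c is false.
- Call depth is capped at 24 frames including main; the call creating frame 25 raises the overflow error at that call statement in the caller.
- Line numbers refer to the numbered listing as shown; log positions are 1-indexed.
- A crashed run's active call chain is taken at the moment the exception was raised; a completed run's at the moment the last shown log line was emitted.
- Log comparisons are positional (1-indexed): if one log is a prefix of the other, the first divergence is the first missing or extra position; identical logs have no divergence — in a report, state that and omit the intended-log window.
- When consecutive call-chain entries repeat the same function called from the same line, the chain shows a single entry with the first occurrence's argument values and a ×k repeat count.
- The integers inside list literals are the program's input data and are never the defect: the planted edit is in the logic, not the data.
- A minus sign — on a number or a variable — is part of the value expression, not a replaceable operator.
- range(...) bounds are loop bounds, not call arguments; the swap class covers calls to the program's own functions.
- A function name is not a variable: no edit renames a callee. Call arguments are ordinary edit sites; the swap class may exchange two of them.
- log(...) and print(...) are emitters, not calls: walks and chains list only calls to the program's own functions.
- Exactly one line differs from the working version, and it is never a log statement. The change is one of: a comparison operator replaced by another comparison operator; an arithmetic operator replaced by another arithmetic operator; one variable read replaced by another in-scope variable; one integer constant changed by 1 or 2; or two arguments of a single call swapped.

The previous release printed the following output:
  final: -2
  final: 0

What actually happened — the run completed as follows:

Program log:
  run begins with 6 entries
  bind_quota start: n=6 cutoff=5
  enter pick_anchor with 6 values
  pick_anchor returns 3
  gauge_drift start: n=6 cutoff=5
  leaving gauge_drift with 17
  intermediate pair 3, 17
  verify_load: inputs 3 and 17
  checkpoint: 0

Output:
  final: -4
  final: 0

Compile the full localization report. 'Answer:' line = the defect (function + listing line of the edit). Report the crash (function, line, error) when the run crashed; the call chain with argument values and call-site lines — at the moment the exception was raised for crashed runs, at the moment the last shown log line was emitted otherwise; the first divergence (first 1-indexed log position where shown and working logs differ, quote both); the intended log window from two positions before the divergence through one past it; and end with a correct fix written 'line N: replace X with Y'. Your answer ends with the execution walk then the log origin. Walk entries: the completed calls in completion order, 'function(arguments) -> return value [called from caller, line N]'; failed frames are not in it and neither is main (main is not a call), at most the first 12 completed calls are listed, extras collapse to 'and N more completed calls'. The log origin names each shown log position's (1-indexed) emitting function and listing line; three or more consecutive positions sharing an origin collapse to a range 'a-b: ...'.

Answer: the defect is in main at line 38.
Key observation: Log streams are identical — the defect surfaces only in the printed output.
Call chain: main.
First divergence: there is none — every log position agrees.
Execution walk:
  pick_anchor([11, 3, 5, 5, 4, 6]) -> 3  [called from bind_quota, line 27]
  gauge_drift([11, 3, 5, 5, 4, 6], 5) -> 17  [called from bind_quota, line 28]
  verify_load(3, 17) -> 0  [called from bind_quota, line 30]
  bind_quota([11, 3, 5, 5, 4, 6], 5) -> 0  [called from main, line 36]
Log origins:
  1: emitted by main (line 35)
  2: emitted by bind_quota (line 26)
  3: emitted by pick_anchor (line 2)
  4: emitted by pick_anchor (line 7)
  5: emitted by gauge_drift (line 11)
  6: emitted by gauge_drift (line 16)
  7: emitted by bind_quota (line 29)
  8: emitted by verify_load (line 20)
  9: emitted by main (line 37)
A correct fix: line 38: replace `4` with `2`.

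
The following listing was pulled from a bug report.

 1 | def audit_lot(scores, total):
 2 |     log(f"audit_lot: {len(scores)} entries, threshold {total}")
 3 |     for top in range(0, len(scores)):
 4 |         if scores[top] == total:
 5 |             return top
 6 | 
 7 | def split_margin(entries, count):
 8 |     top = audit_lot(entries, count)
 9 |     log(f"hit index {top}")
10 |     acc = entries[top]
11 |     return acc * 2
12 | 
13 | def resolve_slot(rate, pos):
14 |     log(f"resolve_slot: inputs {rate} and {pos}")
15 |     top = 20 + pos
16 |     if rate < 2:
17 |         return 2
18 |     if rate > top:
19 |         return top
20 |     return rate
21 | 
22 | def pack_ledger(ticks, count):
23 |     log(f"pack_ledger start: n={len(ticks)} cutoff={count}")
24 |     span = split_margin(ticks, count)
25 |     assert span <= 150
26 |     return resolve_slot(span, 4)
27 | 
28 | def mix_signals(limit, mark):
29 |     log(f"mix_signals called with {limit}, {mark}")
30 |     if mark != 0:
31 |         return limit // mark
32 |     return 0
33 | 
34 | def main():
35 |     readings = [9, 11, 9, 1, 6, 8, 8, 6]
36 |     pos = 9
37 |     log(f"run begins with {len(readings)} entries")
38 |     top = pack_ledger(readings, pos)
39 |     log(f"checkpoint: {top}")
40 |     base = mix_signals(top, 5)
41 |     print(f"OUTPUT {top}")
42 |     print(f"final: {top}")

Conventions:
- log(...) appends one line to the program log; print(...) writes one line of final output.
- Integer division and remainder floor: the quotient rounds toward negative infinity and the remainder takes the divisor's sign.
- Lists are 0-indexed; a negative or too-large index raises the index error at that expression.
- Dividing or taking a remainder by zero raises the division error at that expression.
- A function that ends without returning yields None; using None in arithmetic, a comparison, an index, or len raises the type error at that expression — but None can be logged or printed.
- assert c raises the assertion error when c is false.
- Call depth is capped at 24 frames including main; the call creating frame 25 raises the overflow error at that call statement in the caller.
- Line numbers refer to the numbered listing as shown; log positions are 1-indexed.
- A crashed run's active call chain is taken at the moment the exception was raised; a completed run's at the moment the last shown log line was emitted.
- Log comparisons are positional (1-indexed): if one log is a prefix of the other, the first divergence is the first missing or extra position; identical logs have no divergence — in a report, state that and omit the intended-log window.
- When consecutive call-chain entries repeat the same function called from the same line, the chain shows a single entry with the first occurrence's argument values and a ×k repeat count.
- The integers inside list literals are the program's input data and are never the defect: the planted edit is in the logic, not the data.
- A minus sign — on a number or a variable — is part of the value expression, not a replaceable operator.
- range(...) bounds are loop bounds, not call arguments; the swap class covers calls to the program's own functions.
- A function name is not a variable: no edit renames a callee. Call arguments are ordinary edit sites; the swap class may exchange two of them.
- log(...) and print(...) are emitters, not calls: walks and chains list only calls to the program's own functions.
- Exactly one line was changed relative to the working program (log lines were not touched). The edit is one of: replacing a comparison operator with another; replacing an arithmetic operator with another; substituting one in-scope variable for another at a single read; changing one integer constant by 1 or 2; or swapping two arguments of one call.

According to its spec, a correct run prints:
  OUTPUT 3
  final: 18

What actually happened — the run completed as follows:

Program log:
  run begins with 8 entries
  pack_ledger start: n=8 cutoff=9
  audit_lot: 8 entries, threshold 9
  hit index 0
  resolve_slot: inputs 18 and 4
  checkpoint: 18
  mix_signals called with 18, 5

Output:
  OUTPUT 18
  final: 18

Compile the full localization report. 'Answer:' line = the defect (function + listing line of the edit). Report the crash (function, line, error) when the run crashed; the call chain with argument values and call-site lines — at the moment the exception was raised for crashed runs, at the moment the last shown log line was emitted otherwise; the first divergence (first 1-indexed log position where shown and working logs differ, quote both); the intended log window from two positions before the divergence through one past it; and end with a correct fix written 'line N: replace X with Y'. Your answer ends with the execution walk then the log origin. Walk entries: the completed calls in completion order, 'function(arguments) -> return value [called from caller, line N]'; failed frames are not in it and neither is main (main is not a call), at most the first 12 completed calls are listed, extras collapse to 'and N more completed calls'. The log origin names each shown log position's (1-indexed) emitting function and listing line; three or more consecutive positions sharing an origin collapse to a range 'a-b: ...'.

Answer: the defect is in main at line 41.
Key fact: Nothing in the log betrays the bug — only the output does.
Call chain: main -> mix_signals(18, 5) (called at line 40).
First divergence: there is none — every log position agrees.
Execution walk:
  audit_lot([9, 11, 9, 1, 6, 8, 8, 6], 9) -> 0  [called from split_margin, line 8]
  split_margin([9, 11, 9, 1, 6, 8, 8, 6], 9) -> 18  [called from pack_ledger, line 24]
  resolve_slot(18, 4) -> 18  [called from pack_ledger, line 26]
  pack_ledger([9, 11, 9, 1, 6, 8, 8, 6], 9) -> 18  [called from main, line 38]
  mix_signals(18, 5) -> 3  [called from main, line 40]
Origin of each log line:
  1 — main, line 37
  2 — pack_ledger, line 23
  3 — audit_lot, line 2
  4 — split_margin, line 9
  5 — resolve_slot, line 14
  6 — main, line 39
  7 — mix_signals, line 29
A correct fix: line 41: replace `top` with `base`.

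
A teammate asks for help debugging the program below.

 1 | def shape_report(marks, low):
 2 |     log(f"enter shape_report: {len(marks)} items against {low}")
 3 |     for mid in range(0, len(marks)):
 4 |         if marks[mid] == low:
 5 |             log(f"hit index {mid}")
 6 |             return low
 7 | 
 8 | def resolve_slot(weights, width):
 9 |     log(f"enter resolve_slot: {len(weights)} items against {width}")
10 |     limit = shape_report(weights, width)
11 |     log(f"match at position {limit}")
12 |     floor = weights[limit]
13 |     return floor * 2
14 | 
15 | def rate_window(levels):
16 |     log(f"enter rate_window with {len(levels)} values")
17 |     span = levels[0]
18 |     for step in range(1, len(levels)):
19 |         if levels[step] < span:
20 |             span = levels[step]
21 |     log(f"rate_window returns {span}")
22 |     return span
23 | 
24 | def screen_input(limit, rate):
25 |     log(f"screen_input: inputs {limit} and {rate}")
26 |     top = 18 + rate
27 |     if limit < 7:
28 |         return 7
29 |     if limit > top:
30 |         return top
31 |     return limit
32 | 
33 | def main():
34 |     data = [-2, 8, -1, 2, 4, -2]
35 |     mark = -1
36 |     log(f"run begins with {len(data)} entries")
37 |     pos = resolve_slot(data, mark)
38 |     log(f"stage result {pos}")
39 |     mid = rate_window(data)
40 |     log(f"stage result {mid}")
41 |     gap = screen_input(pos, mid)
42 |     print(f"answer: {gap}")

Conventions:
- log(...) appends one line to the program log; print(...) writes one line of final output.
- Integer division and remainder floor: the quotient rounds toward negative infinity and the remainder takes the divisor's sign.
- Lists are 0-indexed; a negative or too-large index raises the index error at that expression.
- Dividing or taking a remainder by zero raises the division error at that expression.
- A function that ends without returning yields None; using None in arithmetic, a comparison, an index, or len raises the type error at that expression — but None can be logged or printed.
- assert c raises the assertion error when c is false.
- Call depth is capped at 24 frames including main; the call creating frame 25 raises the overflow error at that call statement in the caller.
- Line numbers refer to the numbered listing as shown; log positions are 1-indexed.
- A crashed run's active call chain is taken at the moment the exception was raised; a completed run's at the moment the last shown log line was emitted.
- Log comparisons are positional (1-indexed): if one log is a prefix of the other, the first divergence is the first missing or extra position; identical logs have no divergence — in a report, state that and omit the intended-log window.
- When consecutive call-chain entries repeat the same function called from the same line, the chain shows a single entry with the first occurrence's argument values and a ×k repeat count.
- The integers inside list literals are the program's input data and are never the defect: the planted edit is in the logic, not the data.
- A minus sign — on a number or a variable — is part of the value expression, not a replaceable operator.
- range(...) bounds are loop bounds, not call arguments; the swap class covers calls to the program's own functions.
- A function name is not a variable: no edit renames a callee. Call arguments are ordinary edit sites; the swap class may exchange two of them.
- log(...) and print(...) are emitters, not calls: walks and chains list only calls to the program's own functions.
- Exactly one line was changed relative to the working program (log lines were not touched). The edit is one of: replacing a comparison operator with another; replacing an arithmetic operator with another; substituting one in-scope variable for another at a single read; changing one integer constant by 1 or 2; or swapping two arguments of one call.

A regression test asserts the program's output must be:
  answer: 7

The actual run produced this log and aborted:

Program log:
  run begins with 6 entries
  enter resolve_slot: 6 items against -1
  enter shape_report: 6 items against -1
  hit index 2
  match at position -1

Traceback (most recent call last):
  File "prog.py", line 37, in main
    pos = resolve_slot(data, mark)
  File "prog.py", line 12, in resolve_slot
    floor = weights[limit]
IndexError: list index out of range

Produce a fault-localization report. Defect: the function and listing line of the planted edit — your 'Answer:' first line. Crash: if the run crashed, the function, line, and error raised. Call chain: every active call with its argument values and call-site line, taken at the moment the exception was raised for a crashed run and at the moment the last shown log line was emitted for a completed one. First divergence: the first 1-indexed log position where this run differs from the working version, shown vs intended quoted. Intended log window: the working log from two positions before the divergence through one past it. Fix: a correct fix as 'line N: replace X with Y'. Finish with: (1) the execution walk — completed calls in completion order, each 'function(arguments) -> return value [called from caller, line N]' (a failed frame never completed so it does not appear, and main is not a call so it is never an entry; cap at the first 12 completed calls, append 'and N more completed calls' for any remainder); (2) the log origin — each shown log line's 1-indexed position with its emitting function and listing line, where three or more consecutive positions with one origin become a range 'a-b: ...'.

Answer: the defect is in shape_report at line 6.
Key fact: At log position 5 the runs split — shown 'match at position -1', but the working version logs 'match at position 2'.
Crash: resolve_slot, line 12, IndexError.
Call chain: main -> resolve_slot([-2, 8, -1, 2, 4, -2], -1) (called at line 37).
First divergence: position 5 — shown 'match at position -1', intended 'match at position 2'.
Intended log window:
  3: enter shape_report: 6 items against -1
  4: hit index 2
  5: match at position 2
  6: stage result -2
Execution walk:
  shape_report([-2, 8, -1, 2, 4, -2], -1) -> -1  [called from resolve_slot, line 10]
Log line origins:
  1: emitted by main (line 36)
  2: emitted by resolve_slot (line 9)
  3: emitted by shape_report (line 2)
  4: emitted by shape_report (line 5)
  5: emitted by resolve_slot (line 11)
A correct fix: line 6: replace `low` with `mid`.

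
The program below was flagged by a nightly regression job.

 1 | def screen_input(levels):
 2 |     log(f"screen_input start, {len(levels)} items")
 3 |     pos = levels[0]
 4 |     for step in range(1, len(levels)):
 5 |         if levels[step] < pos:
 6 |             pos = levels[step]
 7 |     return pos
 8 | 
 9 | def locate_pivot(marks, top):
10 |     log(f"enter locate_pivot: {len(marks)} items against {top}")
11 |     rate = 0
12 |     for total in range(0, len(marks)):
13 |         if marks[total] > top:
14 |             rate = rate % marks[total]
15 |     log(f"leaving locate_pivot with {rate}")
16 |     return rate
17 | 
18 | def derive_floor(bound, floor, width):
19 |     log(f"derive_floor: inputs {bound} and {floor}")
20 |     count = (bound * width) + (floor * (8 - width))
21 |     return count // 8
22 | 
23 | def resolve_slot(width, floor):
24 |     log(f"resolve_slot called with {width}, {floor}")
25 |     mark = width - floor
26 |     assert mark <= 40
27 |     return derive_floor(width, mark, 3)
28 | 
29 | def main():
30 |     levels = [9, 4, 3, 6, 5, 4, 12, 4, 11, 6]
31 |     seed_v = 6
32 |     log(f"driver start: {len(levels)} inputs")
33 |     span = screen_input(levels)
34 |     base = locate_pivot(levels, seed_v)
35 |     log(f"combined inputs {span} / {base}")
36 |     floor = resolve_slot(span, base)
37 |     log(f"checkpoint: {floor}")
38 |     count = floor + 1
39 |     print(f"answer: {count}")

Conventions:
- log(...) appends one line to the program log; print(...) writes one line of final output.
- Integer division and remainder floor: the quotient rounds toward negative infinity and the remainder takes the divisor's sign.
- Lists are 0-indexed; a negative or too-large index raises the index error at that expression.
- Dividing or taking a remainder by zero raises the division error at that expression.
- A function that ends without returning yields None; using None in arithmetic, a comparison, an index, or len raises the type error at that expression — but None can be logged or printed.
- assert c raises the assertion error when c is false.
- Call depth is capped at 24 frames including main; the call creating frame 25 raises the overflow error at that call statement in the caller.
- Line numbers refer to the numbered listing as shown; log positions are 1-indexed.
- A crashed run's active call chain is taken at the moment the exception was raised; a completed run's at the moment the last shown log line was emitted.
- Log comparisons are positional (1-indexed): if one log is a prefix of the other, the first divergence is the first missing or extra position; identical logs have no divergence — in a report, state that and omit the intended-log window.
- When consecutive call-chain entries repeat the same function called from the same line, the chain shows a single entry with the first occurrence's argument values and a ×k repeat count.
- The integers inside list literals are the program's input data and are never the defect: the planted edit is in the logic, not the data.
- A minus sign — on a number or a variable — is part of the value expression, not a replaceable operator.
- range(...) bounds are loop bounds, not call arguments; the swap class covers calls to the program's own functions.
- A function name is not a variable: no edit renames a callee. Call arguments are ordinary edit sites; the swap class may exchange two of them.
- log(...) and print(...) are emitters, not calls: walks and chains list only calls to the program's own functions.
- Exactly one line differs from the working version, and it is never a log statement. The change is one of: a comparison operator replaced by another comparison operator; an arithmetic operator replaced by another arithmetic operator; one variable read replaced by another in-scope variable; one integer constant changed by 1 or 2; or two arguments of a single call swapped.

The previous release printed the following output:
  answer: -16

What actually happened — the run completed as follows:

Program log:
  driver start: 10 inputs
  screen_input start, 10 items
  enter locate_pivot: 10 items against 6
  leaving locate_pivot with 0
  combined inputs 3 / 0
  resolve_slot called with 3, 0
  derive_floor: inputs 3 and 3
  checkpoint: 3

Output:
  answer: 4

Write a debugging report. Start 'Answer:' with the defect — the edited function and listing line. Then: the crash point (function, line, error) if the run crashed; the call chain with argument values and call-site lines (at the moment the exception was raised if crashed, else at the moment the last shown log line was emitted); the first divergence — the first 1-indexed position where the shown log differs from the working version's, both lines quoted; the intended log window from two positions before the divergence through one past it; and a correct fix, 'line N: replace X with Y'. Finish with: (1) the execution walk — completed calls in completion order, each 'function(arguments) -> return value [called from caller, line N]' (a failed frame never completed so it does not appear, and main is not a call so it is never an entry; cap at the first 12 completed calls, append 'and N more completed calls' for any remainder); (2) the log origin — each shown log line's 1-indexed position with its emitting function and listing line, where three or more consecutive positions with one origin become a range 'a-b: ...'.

Answer: the defect is in locate_pivot at line 14.
Core observation: Log line 4 is where behavior first shows: 'leaving locate_pivot with 0' appears instead of 'leaving locate_pivot with 32'.
Call chain: main.
First divergence: position 4 — the shown line 'leaving locate_pivot with 0' should read 'leaving locate_pivot with 32'.
Intended log window:
  2: screen_input start, 10 items
  3: enter locate_pivot: 10 items against 6
  4: leaving locate_pivot with 32
  5: combined inputs 3 / 32
Execution walk:
  screen_input([9, 4, 3, 6, 5, 4, 12, 4, 11, 6]) -> 3  [called from main, line 33]
  locate_pivot([9, 4, 3, 6, 5, 4, 12, 4, 11, 6], 6) -> 0  [called from main, line 34]
  derive_floor(3, 3, 3) -> 3  [called from resolve_slot, line 27]
  resolve_slot(3, 0) -> 3  [called from main, line 36]
Log line origins:
  1: from main, line 32
  2: from screen_input, line 2
  3: from locate_pivot, line 10
  4: from locate_pivot, line 15
  5: from main, line 35
  6: from resolve_slot, line 24
  7: from derive_floor, line 19
  8: from main, line 37
A correct fix: line 14: replace `%` with `+`.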